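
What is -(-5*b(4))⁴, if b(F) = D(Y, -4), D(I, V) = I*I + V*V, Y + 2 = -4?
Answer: -4569760000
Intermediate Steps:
Y = -6 (Y = -2 - 4 = -6)
D(I, V) = I² + V²
b(F) = 52 (b(F) = (-6)² + (-4)² = 36 + 16 = 52)
-(-5*b(4))⁴ = -(-5*52)⁴ = -1*(-260)⁴ = -1*4569760000 = -4569760000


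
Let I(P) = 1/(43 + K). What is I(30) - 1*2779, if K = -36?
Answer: -19452/7 ≈ -2778.9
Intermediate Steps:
I(P) = ⅐ (I(P) = 1/(43 - 36) = 1/7 = ⅐)
I(30) - 1*2779 = ⅐ - 1*2779 = ⅐ - 2779 = -19452/7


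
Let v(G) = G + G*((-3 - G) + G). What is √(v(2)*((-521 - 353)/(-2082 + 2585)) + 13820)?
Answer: 2*√874585717/503 ≈ 117.59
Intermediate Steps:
v(G) = -2*G (v(G) = G + G*(-3) = G - 3*G = -2*G)
√(v(2)*((-521 - 353)/(-2082 + 2585)) + 13820) = √((-2*2)*((-521 - 353)/(-2082 + 2585)) + 13820) = √(-(-3496)/503 + 13820) = √(-4*(-874/503) + 13820) = √(3496/503 + 13820) = √(6954956/503) = 2*√874585717/503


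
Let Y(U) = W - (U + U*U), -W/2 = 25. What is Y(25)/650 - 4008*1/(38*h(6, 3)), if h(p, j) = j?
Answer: -8950/247 ≈ -36.235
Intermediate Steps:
W = -50 (W = -2*25 = -50)
Y(U) = -50 - U - U**2 (Y(U) = -50 - (U + U*U) = -50 - (U + U**2) = -50 + (-U - U**2) = -50 - U - U**2)
Y(25)/650 - 4008*1/(38*h(6, 3)) = (-50 - 1*25 - 1*25**2)/650 - 4008/(3*38) = (-50 - 25 - 1*625)*(1/650) - 4008/114 = (-50 - 25 - 625)*(1/650) - 4008*1/114 = -700*1/650 - 668/19 = -14/13 - 668/19 = -8950/247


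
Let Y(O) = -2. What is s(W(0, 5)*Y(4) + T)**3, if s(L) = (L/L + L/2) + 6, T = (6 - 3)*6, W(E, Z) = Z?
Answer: 1331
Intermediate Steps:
T = 18 (T = 3*6 = 18)
s(L) = 7 + L/2 (s(L) = (1 + L*(1/2)) + 6 = (1 + L/2) + 6 = 7 + L/2)
s(W(0, 5)*Y(4) + T)**3 = (7 + (5*(-2) + 18)/2)**3 = (7 + (-10 + 18)/2)**3 = (7 + (1/2)*8)**3 = (7 + 4)**3 = 11**3 = 1331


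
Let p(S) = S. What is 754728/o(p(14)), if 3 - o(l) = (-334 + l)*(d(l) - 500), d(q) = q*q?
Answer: -754728/97277 ≈ -7.7585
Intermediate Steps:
d(q) = q**2
o(l) = 3 - (-500 + l**2)*(-334 + l) (o(l) = 3 - (-334 + l)*(l**2 - 500) = 3 - (-334 + l)*(-500 + l**2) = 3 - (-500 + l**2)*(-334 + l))
754728/o(p(14)) = 754728/(-166997 - 1*14**3 + 334*14**2 + 500*14) = 754728/(-166997 - 1*2744 + 334*196 + 7000) = 754728/(-166997 - 2744 + 65464 + 7000) = 754728/(-97277) = 754728*(-1/97277) = -754728/97277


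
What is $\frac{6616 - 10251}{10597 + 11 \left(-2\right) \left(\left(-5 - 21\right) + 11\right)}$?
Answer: $- \frac{3635}{10927} \approx -0.33266$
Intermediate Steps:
$\frac{6616 - 10251}{10597 + 11 \left(-2\right) \left(\left(-5 - 21\right) + 11\right)} = - \frac{3635}{10597 - 22 \left(-26 + 11\right)} = - \frac{3635}{10597 - -330} = - \frac{3635}{10597 + 330} = - \frac{3635}{10927}$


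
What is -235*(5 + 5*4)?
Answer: -5875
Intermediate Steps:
-235*(5 + 5*4) = -235*(5 + 20) = -235*25 = -5875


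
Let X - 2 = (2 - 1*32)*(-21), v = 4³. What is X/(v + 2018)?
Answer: 316/1041 ≈ 0.30355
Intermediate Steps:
v = 64
X = 632 (X = 2 + (2 - 1*32)*(-21) = 2 + (2 - 32)*(-21) = 2 - 30*(-21) = 2 + 630 = 632)
X/(v + 2018) = 632/(64 + 2018) = 632/2082 = 632*(1/2082) = 316/1041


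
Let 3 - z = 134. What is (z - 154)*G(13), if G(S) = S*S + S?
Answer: -51870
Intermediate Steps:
z = -131 (z = 3 - 1*134 = 3 - 134 = -131)
G(S) = S + S**2 (G(S) = S**2 + S = S + S**2)
(z - 154)*G(13) = (-131 - 154)*(13*(1 + 13)) = -3705*14 = -285*182 = -51870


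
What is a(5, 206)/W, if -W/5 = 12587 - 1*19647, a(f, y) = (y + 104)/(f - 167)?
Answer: -31/571860 ≈ -5.4209e-5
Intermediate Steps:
a(f, y) = (104 + y)/(-167 + f)
W = 35300 (W = -5*(12587 - 1*19647) = -5*(12587 - 19647) = -5*(-7060) = 35300)
a(5, 206)/W = ((104 + 206)/(-167 + 5))/35300 = (310/(-162))*(1/35300) = -1/162*310*(1/35300) = -155/81*1/35300 = -31/571860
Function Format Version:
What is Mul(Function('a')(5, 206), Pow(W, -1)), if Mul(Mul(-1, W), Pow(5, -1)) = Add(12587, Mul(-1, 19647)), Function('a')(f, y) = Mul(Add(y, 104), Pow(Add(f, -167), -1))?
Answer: Rational(-31, 571860) ≈ -5.4209e-5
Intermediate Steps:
Function('a')(f, y) = Mul(Pow(Add(-167, f), -1), Add(104, y)) (Function('a')(f, y) = Mul(Add(104, y), Pow(Add(-167, f), -1)) = Mul(Pow(Add(-167, f), -1), Add(104, y)))
W = 35300 (W = Mul(-5, Add(12587, Mul(-1, 19647))) = Mul(-5, Add(12587, -19647)) = Mul(-5, -7060) = 35300)
Mul(Function('a')(5, 206), Pow(W, -1)) = Mul(Mul(Pow(Add(-167, 5), -1), Add(104, 206)), Pow(35300, -1)) = Mul(Mul(Pow(-162, -1), 310), Rational(1, 35300)) = Mul(Mul(Rational(-1, 162), 310), Rational(1, 35300)) = Mul(Rational(-155, 81), Rational(1, 35300)) = Rational(-31, 571860)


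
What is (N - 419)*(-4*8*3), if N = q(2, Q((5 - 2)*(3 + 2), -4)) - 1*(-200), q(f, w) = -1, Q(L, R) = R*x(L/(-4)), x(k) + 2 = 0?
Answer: 21120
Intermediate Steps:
x(k) = -2 (x(k) = -2 + 0 = -2)
Q(L, R) = -2*R (Q(L, R) = R*(-2) = -2*R)
N = 199 (N = -1 - 1*(-200) = -1 + 200 = 199)
(N - 419)*(-4*8*3) = (199 - 419)*(-4*8*3) = -(-7040)*3 = -220*(-96) = 21120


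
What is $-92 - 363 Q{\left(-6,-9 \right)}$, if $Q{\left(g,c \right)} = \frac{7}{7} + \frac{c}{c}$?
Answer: $-818$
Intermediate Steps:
$Q{\left(g,c \right)} = 2$ ($Q{\left(g,c \right)} = 7 \cdot \frac{1}{7} + 1 = 1 + 1 = 2$)
$-92 - 363 Q{\left(-6,-9 \right)} = -92 - 726 = -818$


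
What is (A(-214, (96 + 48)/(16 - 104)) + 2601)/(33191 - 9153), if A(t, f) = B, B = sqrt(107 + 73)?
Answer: 153/1414 + 3*sqrt(5)/12019 ≈ 0.10876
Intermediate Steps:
B = 6*sqrt(5) (B = sqrt(180) = 6*sqrt(5) ≈ 13.416)
A(t, f) = 6*sqrt(5)
(A(-214, (96 + 48)/(16 - 104)) + 2601)/(33191 - 9153) = (6*sqrt(5) + 2601)/(33191 - 9153) = (2601 + 6*sqrt(5))/24038 = (2601 + 6*sqrt(5))*(1/24038) = 153/1414 + 3*sqrt(5)/12019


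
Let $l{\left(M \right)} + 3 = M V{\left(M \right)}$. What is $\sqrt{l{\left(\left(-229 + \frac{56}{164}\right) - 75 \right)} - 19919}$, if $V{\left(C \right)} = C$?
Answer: $\frac{\sqrt{121513618}}{41} \approx 268.86$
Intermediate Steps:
$l{\left(M \right)} = -3 + M^{2}$ ($l{\left(M \right)} = -3 + M M = -3 + M^{2}$)
$\sqrt{l{\left(\left(-229 + \frac{56}{164}\right) - 75 \right)} - 19919} = \sqrt{\left(-3 + \left(\left(-229 + \frac{56}{164}\right) - 75\right)^{2}\right) - 19919} = \sqrt{\left(-3 + \left(\left(-229 + 56 \cdot \frac{1}{164}\right) - 75\right)^{2}\right) - 19919} = \sqrt{\left(-3 + \left(\left(-229 + \frac{14}{41}\right) - 75\right)^{2}\right) - 19919} = \sqrt{\left(-3 + \left(- \frac{9375}{41} - 75\right)^{2}\right) - 19919} = \sqrt{\left(-3 + \left(- \frac{12450}{41}\right)^{2}\right) - 19919} = \sqrt{\left(-3 + \frac{155002500}{1681}\right) - 19919} = \sqrt{\frac{154997457}{1681} - 19919} = \sqrt{\frac{121513618}{1681}} = \frac{\sqrt{121513618}}{41}$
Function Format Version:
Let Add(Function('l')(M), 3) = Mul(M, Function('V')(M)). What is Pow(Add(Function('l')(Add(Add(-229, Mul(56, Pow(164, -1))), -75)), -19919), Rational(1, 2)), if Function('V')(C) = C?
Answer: Mul(Rational(1, 41), Pow(121513618, Rational(1, 2))) ≈ 268.86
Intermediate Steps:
Function('l')(M) = Add(-3, Pow(M, 2)) (Function('l')(M) = Add(-3, Mul(M, M)) = Add(-3, Pow(M, 2)))
Pow(Add(Function('l')(Add(Add(-229, Mul(56, Pow(164, -1))), -75)), -19919), Rational(1, 2)) = Pow(Add(Add(-3, Pow(Add(Add(-229, Mul(56, Pow(164, -1))), -75), 2)), -19919), Rational(1, 2)) = Pow(Add(Add(-3, Pow(Add(Add(-229, Mul(56, Rational(1, 164))), -75), 2)), -19919), Rational(1, 2)) = Pow(Add(Add(-3, Pow(Add(Add(-229, Rational(14, 41)), -75), 2)), -19919), Rational(1, 2)) = Pow(Add(Add(-3, Pow(Add(Rational(-9375, 41), -75), 2)), -19919), Rational(1, 2)) = Pow(Add(Add(-3, Pow(Rational(-12450, 41), 2)), -19919), Rational(1, 2)) = Pow(Add(Add(-3, Rational(155002500, 1681)), -19919), Rational(1, 2)) = Pow(Add(Rational(154997457, 1681), -19919), Rational(1, 2)) = Pow(Rational(121513618, 1681), Rational(1, 2)) = Mul(Rational(1, 41), Pow(121513618, Rational(1, 2)))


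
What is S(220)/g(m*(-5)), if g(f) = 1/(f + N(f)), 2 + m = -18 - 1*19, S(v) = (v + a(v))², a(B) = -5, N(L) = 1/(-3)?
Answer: 26995400/3 ≈ 8.9985e+6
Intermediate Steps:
N(L) = -⅓
S(v) = (-5 + v)² (S(v) = (v - 5)² = (-5 + v)²)
m = -39 (m = -2 + (-18 - 1*19) = -2 + (-18 - 19) = -2 - 37 = -39)
g(f) = 1/(-⅓ + f) (g(f) = 1/(f - ⅓) = 1/(-⅓ + f))
S(220)/g(m*(-5)) = (-5 + 220)²/((3/(-1 + 3*(-39*(-5))))) = 215²/((3/(-1 + 3*195))) = 46225/((3/(-1 + 585))) = 46225/((3/584)) = 46225/((3*(1/584))) = 46225/(3/584) = 46225*(584/3) = 26995400/3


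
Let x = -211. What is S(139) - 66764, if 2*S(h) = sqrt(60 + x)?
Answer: -66764 + I*sqrt(151)/2 ≈ -66764.0 + 6.1441*I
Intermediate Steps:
S(h) = I*sqrt(151)/2 (S(h) = sqrt(60 - 211)/2 = sqrt(-151)/2 = (I*sqrt(151))/2 = I*sqrt(151)/2)
S(139) - 66764 = I*sqrt(151)/2 - 66764 = -66764 + I*sqrt(151)/2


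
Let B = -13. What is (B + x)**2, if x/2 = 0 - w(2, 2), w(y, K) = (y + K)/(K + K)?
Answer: 225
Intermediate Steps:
w(y, K) = (K + y)/(2*K) (w(y, K) = (K + y)/((2*K)) = (K + y)*(1/(2*K)) = (K + y)/(2*K))
x = -2 (x = 2*(0 - (2 + 2)/(2*2)) = 2*(0 - 4/(2*2)) = 2*(0 - 1*1) = 2*(0 - 1) = 2*(-1) = -2)
(B + x)**2 = (-13 - 2)**2 = (-15)**2 = 225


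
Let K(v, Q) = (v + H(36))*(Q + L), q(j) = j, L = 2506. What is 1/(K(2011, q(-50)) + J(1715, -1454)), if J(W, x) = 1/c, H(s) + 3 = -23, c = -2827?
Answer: 2827/13782077319 ≈ 2.0512e-7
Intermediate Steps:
H(s) = -26 (H(s) = -3 - 23 = -26)
J(W, x) = -1/2827 (J(W, x) = 1/(-2827) = -1/2827)
K(v, Q) = (-26 + v)*(2506 + Q) (K(v, Q) = (v - 26)*(Q + 2506) = (-26 + v)*(2506 + Q))
1/(K(2011, q(-50)) + J(1715, -1454)) = 1/((-65156 - 26*(-50) + 2506*2011 - 50*2011) - 1/2827) = 1/((-65156 + 1300 + 5039566 - 100550) - 1/2827) = 1/(4875160 - 1/2827) = 1/(13782077319/2827) = 2827/13782077319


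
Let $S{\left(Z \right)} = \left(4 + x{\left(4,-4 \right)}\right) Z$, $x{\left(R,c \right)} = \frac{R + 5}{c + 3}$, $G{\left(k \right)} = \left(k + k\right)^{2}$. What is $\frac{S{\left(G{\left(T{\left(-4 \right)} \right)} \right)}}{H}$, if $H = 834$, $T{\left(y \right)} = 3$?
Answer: $- \frac{30}{139} \approx -0.21583$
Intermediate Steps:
$G{\left(k \right)} = 4 k^{2}$ ($G{\left(k \right)} = \left(2 k\right)^{2} = 4 k^{2}$)
$x{\left(R,c \right)} = \frac{5 + R}{3 + c}$
$S{\left(Z \right)} = - 5 Z$ ($S{\left(Z \right)} = \left(4 + \frac{5 + 4}{3 - 4}\right) Z = \left(4 + \frac{1}{-1} \cdot 9\right) Z = \left(4 - 9\right) Z = - 5 Z$)
$\frac{S{\left(G{\left(T{\left(-4 \right)} \right)} \right)}}{H} = \frac{\left(-5\right) 4 \cdot 3^{2}}{834} = - 5 \cdot 4 \cdot 9 \cdot \frac{1}{834} = \left(-5\right) 36 \cdot \frac{1}{834} = \left(-180\right) \frac{1}{834} = - \frac{30}{139}$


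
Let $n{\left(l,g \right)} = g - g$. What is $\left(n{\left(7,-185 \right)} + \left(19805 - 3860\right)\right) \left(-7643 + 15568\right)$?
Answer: $126364125$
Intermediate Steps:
$n{\left(l,g \right)} = 0$
$\left(n{\left(7,-185 \right)} + \left(19805 - 3860\right)\right) \left(-7643 + 15568\right) = \left(0 + \left(19805 - 3860\right)\right) \left(-7643 + 15568\right) = \left(0 + \left(19805 - 3860\right)\right) 7925 = \left(0 + 15945\right) 7925 = 15945 \cdot 7925 = 126364125$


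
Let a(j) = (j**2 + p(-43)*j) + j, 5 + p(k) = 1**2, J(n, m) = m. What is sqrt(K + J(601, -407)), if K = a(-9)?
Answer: I*sqrt(299) ≈ 17.292*I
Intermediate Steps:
p(k) = -4 (p(k) = -5 + 1**2 = -5 + 1 = -4)
a(j) = j**2 - 3*j (a(j) = (j**2 - 4*j) + j = j**2 - 3*j)
K = 108 (K = -9*(-3 - 9) = -9*(-12) = 108)
sqrt(K + J(601, -407)) = sqrt(108 - 407) = sqrt(-299) = I*sqrt(299)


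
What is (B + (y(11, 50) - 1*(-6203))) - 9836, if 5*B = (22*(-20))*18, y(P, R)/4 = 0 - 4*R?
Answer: -6017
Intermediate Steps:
y(P, R) = -16*R (y(P, R) = 4*(0 - 4*R) = 4*(-4*R) = -16*R)
B = -1584 (B = ((22*(-20))*18)/5 = (-440*18)/5 = (⅕)*(-7920) = -1584)
(B + (y(11, 50) - 1*(-6203))) - 9836 = (-1584 + (-16*50 - 1*(-6203))) - 9836 = (-1584 + (-800 + 6203)) - 9836 = (-1584 + 5403) - 9836 = 3819 - 9836 = -6017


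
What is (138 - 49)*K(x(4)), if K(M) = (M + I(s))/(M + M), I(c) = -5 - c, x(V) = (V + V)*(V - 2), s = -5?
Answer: 89/2 ≈ 44.500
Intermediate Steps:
x(V) = 2*V*(-2 + V) (x(V) = (2*V)*(-2 + V) = 2*V*(-2 + V))
K(M) = ½ (K(M) = (M + (-5 - 1*(-5)))/(M + M) = (M + (-5 + 5))/((2*M)) = (M + 0)*(1/(2*M)) = M*(1/(2*M)) = ½)
(138 - 49)*K(x(4)) = (138 - 49)*(½) = 89*(½) = 89/2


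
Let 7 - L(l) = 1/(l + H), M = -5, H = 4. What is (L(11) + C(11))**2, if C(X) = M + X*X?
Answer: 3400336/225 ≈ 15113.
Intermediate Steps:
C(X) = -5 + X**2 (C(X) = -5 + X*X = -5 + X**2)
L(l) = 7 - 1/(4 + l) (L(l) = 7 - 1/(l + 4) = 7 - 1/(4 + l))
(L(11) + C(11))**2 = ((27 + 7*11)/(4 + 11) + (-5 + 11**2))**2 = ((27 + 77)/15 + (-5 + 121))**2 = ((1/15)*104 + 116)**2 = (104/15 + 116)**2 = (1844/15)**2 = 3400336/225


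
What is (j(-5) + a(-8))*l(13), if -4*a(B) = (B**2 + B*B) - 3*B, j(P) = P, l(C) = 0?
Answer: 0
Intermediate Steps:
a(B) = -B**2/2 + 3*B/4 (a(B) = -((B**2 + B*B) - 3*B)/4 = -((B**2 + B**2) - 3*B)/4 = -(2*B**2 - 3*B)/4 = -(-3*B + 2*B**2)/4 = -B**2/2 + 3*B/4)
(j(-5) + a(-8))*l(13) = (-5 + (1/4)*(-8)*(3 - 2*(-8)))*0 = (-5 + (1/4)*(-8)*(3 + 16))*0 = (-5 + (1/4)*(-8)*19)*0 = (-5 - 38)*0 = -43*0 = 0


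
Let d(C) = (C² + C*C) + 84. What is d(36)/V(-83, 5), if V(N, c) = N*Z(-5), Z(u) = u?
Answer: 2676/415 ≈ 6.4482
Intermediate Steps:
d(C) = 84 + 2*C² (d(C) = (C² + C²) + 84 = 2*C² + 84 = 84 + 2*C²)
V(N, c) = -5*N (V(N, c) = N*(-5) = -5*N)
d(36)/V(-83, 5) = (84 + 2*36²)/((-5*(-83))) = (84 + 2*1296)/415 = (84 + 2592)*(1/415) = 2676*(1/415) = 2676/415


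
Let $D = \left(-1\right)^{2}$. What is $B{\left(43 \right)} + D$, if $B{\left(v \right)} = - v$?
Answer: $-42$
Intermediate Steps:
$D = 1$
$B{\left(43 \right)} + D = \left(-1\right) 43 + 1 = -43 + 1 = -42$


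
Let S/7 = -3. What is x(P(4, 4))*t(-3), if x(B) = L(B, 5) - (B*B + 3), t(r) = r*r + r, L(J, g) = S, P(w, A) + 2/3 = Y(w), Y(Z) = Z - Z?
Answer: -440/3 ≈ -146.67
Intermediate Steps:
Y(Z) = 0
P(w, A) = -2/3 (P(w, A) = -2/3 + 0 = -2/3)
S = -21 (S = 7*(-3) = -21)
L(J, g) = -21
t(r) = r + r**2 (t(r) = r**2 + r = r + r**2)
x(B) = -24 - B**2 (x(B) = -21 - (B*B + 3) = -21 - (B**2 + 3) = -21 - (3 + B**2) = -21 + (-3 - B**2) = -24 - B**2)
x(P(4, 4))*t(-3) = (-24 - (-2/3)**2)*(-3*(1 - 3)) = (-24 - 1*4/9)*(-3*(-2)) = (-24 - 4/9)*6 = -220/9*6 = -440/3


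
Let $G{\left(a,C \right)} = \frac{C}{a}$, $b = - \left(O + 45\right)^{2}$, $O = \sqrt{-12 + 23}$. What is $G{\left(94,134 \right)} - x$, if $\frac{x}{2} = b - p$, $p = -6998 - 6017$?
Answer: $- \frac{1031959}{47} + 180 \sqrt{11} \approx -21360.0$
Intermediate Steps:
$p = -13015$
$O = \sqrt{11} \approx 3.3166$
$b = - \left(45 + \sqrt{11}\right)^{2}$ ($b = - \left(\sqrt{11} + 45\right)^{2} = - \left(45 + \sqrt{11}\right)^{2} \approx -2334.5$)
$x = 26030 - 2 \left(45 + \sqrt{11}\right)^{2}$ ($x = 2 \left(- \left(45 + \sqrt{11}\right)^{2} - -13015\right) = 2 \left(- \left(45 + \sqrt{11}\right)^{2} + 13015\right) = 2 \left(13015 - \left(45 + \sqrt{11}\right)^{2}\right) = 26030 - 2 \left(45 + \sqrt{11}\right)^{2} \approx 21361.0$)
$G{\left(94,134 \right)} - x = \frac{134}{94} - \left(21958 - 180 \sqrt{11}\right) = 134 \cdot \frac{1}{94} - \left(21958 - 180 \sqrt{11}\right) = \frac{67}{47} - \left(21958 - 180 \sqrt{11}\right) = - \frac{1031959}{47} + 180 \sqrt{11}$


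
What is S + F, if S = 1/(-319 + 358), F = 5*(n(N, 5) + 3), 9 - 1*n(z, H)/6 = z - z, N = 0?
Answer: 11116/39 ≈ 285.03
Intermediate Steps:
n(z, H) = 54 (n(z, H) = 54 - 6*(z - z) = 54 - 6*0 = 54 + 0 = 54)
F = 285 (F = 5*(54 + 3) = 5*57 = 285)
S = 1/39 ≈ 0.025641
S + F = 1/39 + 285 = 11116/39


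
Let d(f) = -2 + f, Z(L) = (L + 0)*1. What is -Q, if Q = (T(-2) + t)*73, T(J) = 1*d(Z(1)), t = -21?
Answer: 1606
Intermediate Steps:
Z(L) = L (Z(L) = L*1 = L)
T(J) = -1 (T(J) = 1*(-2 + 1) = 1*(-1) = -1)
Q = -1606 (Q = (-1 - 21)*73 = -22*73 = -1606)
-Q = -1*(-1606) = 1606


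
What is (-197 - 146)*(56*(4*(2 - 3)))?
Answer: 76832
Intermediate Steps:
(-197 - 146)*(56*(4*(2 - 3))) = -19208*4*(-1) = -19208*(-4) = -343*(-224) = 76832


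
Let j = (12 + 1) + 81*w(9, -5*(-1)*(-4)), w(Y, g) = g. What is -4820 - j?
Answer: -3213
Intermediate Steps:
j = -1607 (j = (12 + 1) + 81*(-5*(-1)*(-4)) = 13 + 81*(5*(-4)) = 13 + 81*(-20) = 13 - 1620 = -1607)
-4820 - j = -4820 - 1*(-1607) = -4820 + 1607 = -3213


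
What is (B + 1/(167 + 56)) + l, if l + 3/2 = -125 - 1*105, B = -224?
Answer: -203151/446 ≈ -455.50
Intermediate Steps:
l = -463/2 (l = -3/2 + (-125 - 1*105) = -3/2 + (-125 - 105) = -3/2 - 230 = -463/2 ≈ -231.50)
(B + 1/(167 + 56)) + l = (-224 + 1/(167 + 56)) - 463/2 = (-224 + 1/223) - 463/2 = -49951/223 - 463/2 = -203151/446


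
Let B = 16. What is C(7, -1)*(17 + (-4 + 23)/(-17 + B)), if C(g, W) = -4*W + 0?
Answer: -8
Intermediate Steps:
C(g, W) = -4*W
C(7, -1)*(17 + (-4 + 23)/(-17 + B)) = (-4*(-1))*(17 + (-4 + 23)/(-17 + 16)) = 4*(17 + 19/(-1)) = 4*(17 + 19*(-1)) = 4*(17 - 19) = 4*(-2) = -8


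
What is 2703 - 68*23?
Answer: 1139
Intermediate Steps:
2703 - 68*23 = 2703 - 1*1564 = 2703 - 1564 = 1139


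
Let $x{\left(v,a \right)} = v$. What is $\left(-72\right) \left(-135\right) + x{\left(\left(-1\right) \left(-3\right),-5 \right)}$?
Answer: $9723$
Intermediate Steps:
$\left(-72\right) \left(-135\right) + x{\left(\left(-1\right) \left(-3\right),-5 \right)} = \left(-72\right) \left(-135\right) - -3 = 9720 + 3 = 9723$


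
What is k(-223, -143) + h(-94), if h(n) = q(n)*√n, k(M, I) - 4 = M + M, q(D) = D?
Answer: -442 - 94*I*√94 ≈ -442.0 - 911.36*I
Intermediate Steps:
k(M, I) = 4 + 2*M (k(M, I) = 4 + (M + M) = 4 + 2*M)
h(n) = n^(3/2) (h(n) = n*√n = n^(3/2))
k(-223, -143) + h(-94) = (4 + 2*(-223)) + (-94)^(3/2) = (4 - 446) - 94*I*√94 = -442 - 94*I*√94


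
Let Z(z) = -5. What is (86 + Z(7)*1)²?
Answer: 6561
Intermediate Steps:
(86 + Z(7)*1)² = (86 - 5*1)² = (86 - 5)² = 81² = 6561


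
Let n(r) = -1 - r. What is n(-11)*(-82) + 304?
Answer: -516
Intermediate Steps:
n(-11)*(-82) + 304 = (-1 - 1*(-11))*(-82) + 304 = (-1 + 11)*(-82) + 304 = 10*(-82) + 304 = -820 + 304 = -516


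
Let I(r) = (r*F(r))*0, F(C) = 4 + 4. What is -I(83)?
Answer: 0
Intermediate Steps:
F(C) = 8
I(r) = 0 (I(r) = (r*8)*0 = (8*r)*0 = 0)
-I(83) = -1*0 = 0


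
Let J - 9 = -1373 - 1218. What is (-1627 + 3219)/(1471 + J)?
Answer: -1592/1111 ≈ -1.4329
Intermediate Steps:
J = -2582 (J = 9 + (-1373 - 1218) = 9 - 2591 = -2582)
(-1627 + 3219)/(1471 + J) = (-1627 + 3219)/(1471 - 2582) = 1592/(-1111) = 1592*(-1/1111) = -1592/1111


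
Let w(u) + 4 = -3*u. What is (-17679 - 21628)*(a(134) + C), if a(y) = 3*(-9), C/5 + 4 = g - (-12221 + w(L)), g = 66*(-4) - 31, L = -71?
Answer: -2300953166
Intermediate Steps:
w(u) = -4 - 3*u
g = -295 (g = -264 - 31 = -295)
C = 58565 (C = -20 + 5*(-295 - (-12221 + (-4 - 3*(-71)))) = -20 + 5*(-295 - (-12221 + (-4 + 213))) = -20 + 5*(-295 - (-12221 + 209)) = -20 + 5*(-295 - 1*(-12012)) = -20 + 5*(-295 + 12012) = -20 + 5*11717 = -20 + 58585 = 58565)
a(y) = -27
(-17679 - 21628)*(a(134) + C) = (-17679 - 21628)*(-27 + 58565) = -39307*58538 = -2300953166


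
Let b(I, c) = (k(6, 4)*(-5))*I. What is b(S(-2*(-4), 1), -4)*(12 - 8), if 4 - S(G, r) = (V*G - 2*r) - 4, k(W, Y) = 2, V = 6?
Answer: 1520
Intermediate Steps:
S(G, r) = 8 - 6*G + 2*r (S(G, r) = 4 - ((6*G - 2*r) - 4) = 4 - ((-2*r + 6*G) - 4) = 4 - (-4 - 2*r + 6*G) = 4 + (4 - 6*G + 2*r) = 8 - 6*G + 2*r)
b(I, c) = -10*I (b(I, c) = (2*(-5))*I = -10*I)
b(S(-2*(-4), 1), -4)*(12 - 8) = (-10*(8 - (-12)*(-4) + 2*1))*(12 - 8) = -10*(8 - 6*8 + 2)*4 = -10*(8 - 48 + 2)*4 = -10*(-38)*4 = 380*4 = 1520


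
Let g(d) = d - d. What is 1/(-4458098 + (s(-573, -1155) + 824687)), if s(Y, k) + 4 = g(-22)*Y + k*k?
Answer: -1/2299390 ≈ -4.3490e-7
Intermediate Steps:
g(d) = 0
s(Y, k) = -4 + k**2 (s(Y, k) = -4 + (0*Y + k*k) = -4 + (0 + k**2) = -4 + k**2)
1/(-4458098 + (s(-573, -1155) + 824687)) = 1/(-4458098 + ((-4 + (-1155)**2) + 824687)) = 1/(-4458098 + ((-4 + 1334025) + 824687)) = 1/(-4458098 + (1334021 + 824687)) = 1/(-4458098 + 2158708) = 1/(-2299390) = -1/2299390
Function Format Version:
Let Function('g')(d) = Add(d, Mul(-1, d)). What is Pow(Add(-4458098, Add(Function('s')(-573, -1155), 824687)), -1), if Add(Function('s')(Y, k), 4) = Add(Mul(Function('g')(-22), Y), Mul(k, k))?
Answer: Rational(-1, 2299390) ≈ -4.3490e-7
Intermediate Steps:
Function('g')(d) = 0
Function('s')(Y, k) = Add(-4, Pow(k, 2)) (Function('s')(Y, k) = Add(-4, Add(Mul(0, Y), Mul(k, k))) = Add(-4, Add(0, Pow(k, 2))) = Add(-4, Pow(k, 2)))
Pow(Add(-4458098, Add(Function('s')(-573, -1155), 824687)), -1) = Pow(Add(-4458098, Add(Add(-4, Pow(-1155, 2)), 824687)), -1) = Pow(Add(-4458098, Add(Add(-4, 1334025), 824687)), -1) = Pow(Add(-4458098, Add(1334021, 824687)), -1) = Pow(Add(-4458098, 2158708), -1) = Pow(-2299390, -1) = Rational(-1, 2299390)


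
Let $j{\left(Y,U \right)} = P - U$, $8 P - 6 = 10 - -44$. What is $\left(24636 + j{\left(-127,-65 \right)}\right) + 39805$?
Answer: $\frac{129027}{2} \approx 64514.0$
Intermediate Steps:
$P = \frac{15}{2}$ ($P = \frac{3}{4} + \frac{10 - -44}{8} = \frac{3}{4} + \frac{10 + 44}{8} = \frac{3}{4} + \frac{1}{8} \cdot 54 = \frac{3}{4} + \frac{27}{4} = \frac{15}{2} \approx 7.5$)
$j{\left(Y,U \right)} = \frac{15}{2} - U$
$\left(24636 + j{\left(-127,-65 \right)}\right) + 39805 = \left(24636 + \left(\frac{15}{2} - -65\right)\right) + 39805 = \left(24636 + \left(\frac{15}{2} + 65\right)\right) + 39805 = \left(24636 + \frac{145}{2}\right) + 39805 = \frac{49417}{2} + 39805 = \frac{129027}{2}$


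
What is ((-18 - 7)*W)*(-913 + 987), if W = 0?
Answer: 0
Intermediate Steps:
((-18 - 7)*W)*(-913 + 987) = ((-18 - 7)*0)*(-913 + 987) = -25*0*74 = 0*74 = 0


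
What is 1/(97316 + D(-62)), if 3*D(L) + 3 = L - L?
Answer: 1/97315 ≈ 1.0276e-5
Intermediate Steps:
D(L) = -1 (D(L) = -1 + (L - L)/3 = -1 + (⅓)*0 = -1 + 0 = -1)
1/(97316 + D(-62)) = 1/(97316 - 1) = 1/97315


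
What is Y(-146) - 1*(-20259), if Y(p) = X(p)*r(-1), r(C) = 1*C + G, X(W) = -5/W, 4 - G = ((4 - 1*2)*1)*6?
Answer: 2957769/146 ≈ 20259.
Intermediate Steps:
G = -8 (G = 4 - (4 - 1*2)*1*6 = 4 - (4 - 2)*1*6 = 4 - 2*1*6 = 4 - 2*6 = 4 - 1*12 = 4 - 12 = -8)
r(C) = -8 + C (r(C) = 1*C - 8 = C - 8 = -8 + C)
Y(p) = 45/p (Y(p) = (-5/p)*(-8 - 1) = -5/p*(-9) = 45/p)
Y(-146) - 1*(-20259) = 45/(-146) - 1*(-20259) = 45*(-1/146) + 20259 = -45/146 + 20259 = 2957769/146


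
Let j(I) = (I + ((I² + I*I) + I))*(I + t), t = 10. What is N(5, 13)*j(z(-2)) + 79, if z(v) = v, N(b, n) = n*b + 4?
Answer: 2287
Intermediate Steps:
N(b, n) = 4 + b*n (N(b, n) = b*n + 4 = 4 + b*n)
j(I) = (10 + I)*(2*I + 2*I²) (j(I) = (I + ((I² + I*I) + I))*(I + 10) = (I + ((I² + I²) + I))*(10 + I) = (I + (2*I² + I))*(10 + I) = (I + (I + 2*I²))*(10 + I) = (2*I + 2*I²)*(10 + I) = (10 + I)*(2*I + 2*I²))
N(5, 13)*j(z(-2)) + 79 = (4 + 5*13)*(2*(-2)*(10 + (-2)² + 11*(-2))) + 79 = (4 + 65)*(2*(-2)*(10 + 4 - 22)) + 79 = 69*(2*(-2)*(-8)) + 79 = 69*32 + 79 = 2208 + 79 = 2287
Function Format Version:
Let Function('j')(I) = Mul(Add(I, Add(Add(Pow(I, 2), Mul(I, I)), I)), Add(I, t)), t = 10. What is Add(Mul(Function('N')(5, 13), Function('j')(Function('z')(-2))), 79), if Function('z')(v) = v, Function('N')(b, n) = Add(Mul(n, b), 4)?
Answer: 2287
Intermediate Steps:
Function('N')(b, n) = Add(4, Mul(b, n)) (Function('N')(b, n) = Add(Mul(b, n), 4) = Add(4, Mul(b, n)))
Function('j')(I) = Mul(Add(10, I), Add(Mul(2, I), Mul(2, Pow(I, 2)))) (Function('j')(I) = Mul(Add(I, Add(Add(Pow(I, 2), Mul(I, I)), I)), Add(I, 10)) = Mul(Add(I, Add(Add(Pow(I, 2), Pow(I, 2)), I)), Add(10, I)) = Mul(Add(I, Add(Mul(2, Pow(I, 2)), I)), Add(10, I)) = Mul(Add(I, Add(I, Mul(2, Pow(I, 2)))), Add(10, I)) = Mul(Add(Mul(2, I), Mul(2, Pow(I, 2))), Add(10, I)) = Mul(Add(10, I), Add(Mul(2, I), Mul(2, Pow(I, 2)))))
Add(Mul(Function('N')(5, 13), Function('j')(Function('z')(-2))), 79) = Add(Mul(Add(4, Mul(5, 13)), Mul(2, -2, Add(10, Pow(-2, 2), Mul(11, -2)))), 79) = Add(Mul(Add(4, 65), Mul(2, -2, Add(10, 4, -22))), 79) = Add(Mul(69, Mul(2, -2, -8)), 79) = Add(Mul(69, 32), 79) = Add(2208, 79) = 2287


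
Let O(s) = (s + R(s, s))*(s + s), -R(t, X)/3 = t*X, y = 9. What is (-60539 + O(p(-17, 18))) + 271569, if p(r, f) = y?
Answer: 206818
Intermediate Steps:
R(t, X) = -3*X*t (R(t, X) = -3*t*X = -3*X*t)
p(r, f) = 9
O(s) = 2*s*(s - 3*s²) (O(s) = (s - 3*s*s)*(s + s) = (s - 3*s²)*(2*s) = 2*s*(s - 3*s²))
(-60539 + O(p(-17, 18))) + 271569 = (-60539 + 9²*(2 - 6*9)) + 271569 = (-60539 + 81*(2 - 54)) + 271569 = (-60539 + 81*(-52)) + 271569 = (-60539 - 4212) + 271569 = -64751 + 271569 = 206818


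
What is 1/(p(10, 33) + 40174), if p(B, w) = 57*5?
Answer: 1/40459 ≈ 2.4716e-5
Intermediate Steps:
p(B, w) = 285
1/(p(10, 33) + 40174) = 1/(285 + 40174) = 1/40459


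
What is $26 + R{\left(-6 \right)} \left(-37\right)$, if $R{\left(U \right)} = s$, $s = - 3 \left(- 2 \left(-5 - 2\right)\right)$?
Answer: $1580$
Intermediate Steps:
$s = -42$ ($s = - 3 \left(\left(-2\right) \left(-7\right)\right) = \left(-3\right) 14 = -42$)
$R{\left(U \right)} = -42$
$26 + R{\left(-6 \right)} \left(-37\right) = 26 - -1554 = 26 + 1554 = 1580$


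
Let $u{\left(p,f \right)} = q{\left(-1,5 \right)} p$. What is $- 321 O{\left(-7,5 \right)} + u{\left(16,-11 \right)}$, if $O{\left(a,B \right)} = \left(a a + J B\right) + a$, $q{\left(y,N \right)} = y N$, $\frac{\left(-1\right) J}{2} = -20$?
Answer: $-77762$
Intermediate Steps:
$J = 40$ ($J = \left(-2\right) \left(-20\right) = 40$)
$q{\left(y,N \right)} = N y$
$O{\left(a,B \right)} = a + a^{2} + 40 B$ ($O{\left(a,B \right)} = \left(a a + 40 B\right) + a = \left(a^{2} + 40 B\right) + a = a + a^{2} + 40 B$)
$u{\left(p,f \right)} = - 5 p$ ($u{\left(p,f \right)} = 5 \left(-1\right) p = - 5 p$)
$- 321 O{\left(-7,5 \right)} + u{\left(16,-11 \right)} = - 321 \left(-7 + \left(-7\right)^{2} + 40 \cdot 5\right) - 80 = - 321 \left(-7 + 49 + 200\right) - 80 = \left(-321\right) 242 - 80 = -77682 - 80 = -77762$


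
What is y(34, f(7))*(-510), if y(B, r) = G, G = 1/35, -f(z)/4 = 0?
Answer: -102/7 ≈ -14.571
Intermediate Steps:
f(z) = 0 (f(z) = -4*0 = 0)
G = 1/35 ≈ 0.028571
y(B, r) = 1/35
y(34, f(7))*(-510) = (1/35)*(-510) = -102/7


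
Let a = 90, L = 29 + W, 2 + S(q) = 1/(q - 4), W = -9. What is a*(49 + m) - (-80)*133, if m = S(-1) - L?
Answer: 13052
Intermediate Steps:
S(q) = -2 + 1/(-4 + q) (S(q) = -2 + 1/(q - 4) = -2 + 1/(-4 + q))
L = 20 (L = 29 - 9 = 20)
m = -111/5 (m = (9 - 2*(-1))/(-4 - 1) - 1*20 = (9 + 2)/(-5) - 20 = -⅕*11 - 20 = -11/5 - 20 = -111/5 ≈ -22.200)
a*(49 + m) - (-80)*133 = 90*(49 - 111/5) - (-80)*133 = 90*(134/5) - 1*(-10640) = 2412 + 10640 = 13052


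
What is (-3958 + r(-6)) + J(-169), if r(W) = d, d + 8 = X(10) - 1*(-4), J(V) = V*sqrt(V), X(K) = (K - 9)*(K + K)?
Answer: -3942 - 2197*I ≈ -3942.0 - 2197.0*I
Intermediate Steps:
X(K) = 2*K*(-9 + K) (X(K) = (-9 + K)*(2*K) = 2*K*(-9 + K))
J(V) = V**(3/2)
d = 16 (d = -8 + (2*10*(-9 + 10) - 1*(-4)) = -8 + (2*10*1 + 4) = -8 + (20 + 4) = -8 + 24 = 16)
r(W) = 16
(-3958 + r(-6)) + J(-169) = (-3958 + 16) + (-169)**(3/2) = -3942 - 2197*I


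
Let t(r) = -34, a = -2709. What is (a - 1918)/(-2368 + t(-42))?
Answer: 4627/2402 ≈ 1.9263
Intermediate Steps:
(a - 1918)/(-2368 + t(-42)) = (-2709 - 1918)/(-2368 - 34) = -4627/(-2402) = -4627*(-1/2402) = 4627/2402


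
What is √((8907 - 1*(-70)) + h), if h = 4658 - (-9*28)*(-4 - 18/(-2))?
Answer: 3*√1655 ≈ 122.05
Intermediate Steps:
h = 5918 (h = 4658 - (-252)*(-4 - 18*(-1)/2) = 4658 - (-252)*(-4 - 3*(-3)) = 4658 - (-252)*(-4 + 9) = 4658 - (-252)*5 = 4658 - 1*(-1260) = 4658 + 1260 = 5918)
√((8907 - 1*(-70)) + h) = √((8907 - 1*(-70)) + 5918) = √((8907 + 70) + 5918) = √(8977 + 5918) = √14895 = 3*√1655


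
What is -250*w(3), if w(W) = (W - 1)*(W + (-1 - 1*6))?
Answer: 2000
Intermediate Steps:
w(W) = (-1 + W)*(-7 + W) (w(W) = (-1 + W)*(W + (-1 - 6)) = (-1 + W)*(W - 7) = (-1 + W)*(-7 + W))
-250*w(3) = -250*(7 + 3² - 8*3) = -250*(7 + 9 - 24) = -250*(-8) = 2000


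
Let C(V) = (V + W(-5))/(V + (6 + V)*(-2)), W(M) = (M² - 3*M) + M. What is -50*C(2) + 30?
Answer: 1135/7 ≈ 162.14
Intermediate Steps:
W(M) = M² - 2*M
C(V) = (35 + V)/(-12 - V) (C(V) = (V - 5*(-2 - 5))/(V + (6 + V)*(-2)) = (V - 5*(-7))/(V + (-12 - 2*V)) = (V + 35)/(-12 - V) = (35 + V)/(-12 - V))
-50*C(2) + 30 = -50*(-35 - 1*2)/(12 + 2) + 30 = -50*(-35 - 2)/14 + 30 = -25*(-37)/7 + 30 = -50*(-37/14) + 30 = 925/7 + 30 = 1135/7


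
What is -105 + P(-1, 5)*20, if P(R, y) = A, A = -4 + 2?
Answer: -145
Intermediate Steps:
A = -2
P(R, y) = -2
-105 + P(-1, 5)*20 = -105 - 2*20 = -105 - 40 = -145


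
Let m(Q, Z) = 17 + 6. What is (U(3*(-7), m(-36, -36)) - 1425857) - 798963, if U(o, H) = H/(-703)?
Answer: -1564048483/703 ≈ -2.2248e+6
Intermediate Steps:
m(Q, Z) = 23
U(o, H) = -H/703 (U(o, H) = H*(-1/703) = -H/703)
(U(3*(-7), m(-36, -36)) - 1425857) - 798963 = (-1/703*23 - 1425857) - 798963 = (-23/703 - 1425857) - 798963 = -1002377494/703 - 798963 = -1564048483/703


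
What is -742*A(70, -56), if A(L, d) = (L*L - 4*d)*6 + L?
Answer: -22863988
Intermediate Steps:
A(L, d) = L - 24*d + 6*L**2 (A(L, d) = (L**2 - 4*d)*6 + L = (-24*d + 6*L**2) + L = L - 24*d + 6*L**2)
-742*A(70, -56) = -742*(70 - 24*(-56) + 6*70**2) = -742*(70 + 1344 + 6*4900) = -742*(70 + 1344 + 29400) = -742*30814 = -22863988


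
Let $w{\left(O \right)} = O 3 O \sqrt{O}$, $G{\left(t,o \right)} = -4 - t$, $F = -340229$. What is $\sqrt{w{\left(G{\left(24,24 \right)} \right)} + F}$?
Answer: $\sqrt{-340229 + 4704 i \sqrt{7}} \approx 10.67 + 583.39 i$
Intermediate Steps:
$w{\left(O \right)} = 3 O^{\frac{5}{2}}$ ($w{\left(O \right)} = 3 O O \sqrt{O} = 3 O^{2} \sqrt{O} = 3 O^{\frac{5}{2}}$)
$\sqrt{w{\left(G{\left(24,24 \right)} \right)} + F} = \sqrt{3 \left(-4 - 24\right)^{\frac{5}{2}} - 340229} = \sqrt{3 \left(-28\right)^{\frac{5}{2}} - 340229} = \sqrt{3 \cdot 1568 i \sqrt{7} - 340229} = \sqrt{4704 i \sqrt{7} - 340229} = \sqrt{-340229 + 4704 i \sqrt{7}}$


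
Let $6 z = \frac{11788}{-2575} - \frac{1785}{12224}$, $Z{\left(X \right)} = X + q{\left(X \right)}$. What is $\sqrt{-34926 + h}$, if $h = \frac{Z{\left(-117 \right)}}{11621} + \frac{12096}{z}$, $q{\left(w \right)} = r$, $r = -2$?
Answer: $\frac{i \sqrt{3064430013237313305323522065}}{246851434261} \approx 224.25 i$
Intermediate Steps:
$q{\left(w \right)} = -2$
$Z{\left(X \right)} = -2 + X$ ($Z{\left(X \right)} = X - 2 = -2 + X$)
$z = - \frac{148692887}{188860800}$ ($z = \frac{\frac{11788}{-2575} - \frac{1785}{12224}}{6} = \frac{11788 \left(- \frac{1}{2575}\right) - \frac{1785}{12224}}{6} = \frac{- \frac{11788}{2575} - \frac{1785}{12224}}{6} = \frac{1}{6} \left(- \frac{148692887}{31476800}\right) = - \frac{148692887}{188860800} \approx -0.78731$)
$h = - \frac{3792532872329479}{246851434261}$ ($h = \frac{-2 - 117}{11621} + \frac{12096}{- \frac{148692887}{188860800}} = \left(-119\right) \frac{1}{11621} + 12096 \left(- \frac{188860800}{148692887}\right) = - \frac{119}{11621} - \frac{326351462400}{21241841} = - \frac{3792532872329479}{246851434261} \approx -15364.0$)
$\sqrt{-34926 + h} = \sqrt{-34926 - \frac{3792532872329479}{246851434261}} = \sqrt{- \frac{12414066065329165}{246851434261}} = \frac{i \sqrt{3064430013237313305323522065}}{246851434261}$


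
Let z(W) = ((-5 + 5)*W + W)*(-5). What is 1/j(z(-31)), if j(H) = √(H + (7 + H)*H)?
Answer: √25265/25265 ≈ 0.0062913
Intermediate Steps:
z(W) = -5*W (z(W) = (0*W + W)*(-5) = (0 + W)*(-5) = W*(-5) = -5*W)
j(H) = √(H + H*(7 + H))
1/j(z(-31)) = 1/(√((-5*(-31))*(8 - 5*(-31)))) = 1/(√(155*(8 + 155))) = 1/(√(155*163)) = 1/(√25265) = √25265/25265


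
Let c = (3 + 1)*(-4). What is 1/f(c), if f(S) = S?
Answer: -1/16 ≈ -0.062500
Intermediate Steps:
c = -16 (c = 4*(-4) = -16)
1/f(c) = 1/(-16) = -1/16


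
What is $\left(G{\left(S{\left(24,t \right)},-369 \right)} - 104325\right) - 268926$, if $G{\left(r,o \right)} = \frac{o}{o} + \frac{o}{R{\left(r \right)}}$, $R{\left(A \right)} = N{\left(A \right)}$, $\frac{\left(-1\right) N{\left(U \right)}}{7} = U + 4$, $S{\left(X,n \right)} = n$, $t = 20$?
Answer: $- \frac{20901877}{56} \approx -3.7325 \cdot 10^{5}$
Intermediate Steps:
$N{\left(U \right)} = -28 - 7 U$ ($N{\left(U \right)} = - 7 \left(U + 4\right) = - 7 \left(4 + U\right) = -28 - 7 U$)
$R{\left(A \right)} = -28 - 7 A$
$G{\left(r,o \right)} = 1 + \frac{o}{-28 - 7 r}$ ($G{\left(r,o \right)} = \frac{o}{o} + \frac{o}{-28 - 7 r} = 1 + \frac{o}{-28 - 7 r}$)
$\left(G{\left(S{\left(24,t \right)},-369 \right)} - 104325\right) - 268926 = \left(\frac{4 + 20 - - \frac{369}{7}}{4 + 20} - 104325\right) - 268926 = \left(\frac{4 + 20 + \frac{369}{7}}{24} - 104325\right) - 268926 = \left(\frac{1}{24} \cdot \frac{537}{7} - 104325\right) - 268926 = \left(\frac{179}{56} - 104325\right) - 268926 = - \frac{5842021}{56} - 268926 = - \frac{20901877}{56}$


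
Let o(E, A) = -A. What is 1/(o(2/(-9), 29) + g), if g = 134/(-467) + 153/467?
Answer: -467/13524 ≈ -0.034531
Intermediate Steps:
g = 19/467 (g = 134*(-1/467) + 153*(1/467) = -134/467 + 153/467 = 19/467 ≈ 0.040685)
1/(o(2/(-9), 29) + g) = 1/(-1*29 + 19/467) = 1/(-29 + 19/467) = 1/(-13524/467) = -467/13524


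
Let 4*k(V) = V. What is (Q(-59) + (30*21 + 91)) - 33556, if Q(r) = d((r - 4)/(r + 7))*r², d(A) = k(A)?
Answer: -6610377/208 ≈ -31781.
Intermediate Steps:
k(V) = V/4
d(A) = A/4
Q(r) = r²*(-4 + r)/(4*(7 + r)) (Q(r) = (((r - 4)/(r + 7))/4)*r² = (((-4 + r)/(7 + r))/4)*r² = ((-4 + r)/(4*(7 + r)))*r² = r²*(-4 + r)/(4*(7 + r)))
(Q(-59) + (30*21 + 91)) - 33556 = ((¼)*(-59)²*(-4 - 59)/(7 - 59) + (30*21 + 91)) - 33556 = ((¼)*3481*(-63)/(-52) + (630 + 91)) - 33556 = ((¼)*3481*(-1/52)*(-63) + 721) - 33556 = (219303/208 + 721) - 33556 = 369271/208 - 33556 = -6610377/208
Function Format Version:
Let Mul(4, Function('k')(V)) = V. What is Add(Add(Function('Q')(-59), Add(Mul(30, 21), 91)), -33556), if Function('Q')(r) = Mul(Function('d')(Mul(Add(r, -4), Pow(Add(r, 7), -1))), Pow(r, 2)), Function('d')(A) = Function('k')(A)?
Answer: Rational(-6610377, 208) ≈ -31781.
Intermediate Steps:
Function('k')(V) = Mul(Rational(1, 4), V)
Function('d')(A) = Mul(Rational(1, 4), A)
Function('Q')(r) = Mul(Rational(1, 4), Pow(r, 2), Pow(Add(7, r), -1), Add(-4, r)) (Function('Q')(r) = Mul(Mul(Rational(1, 4), Mul(Add(r, -4), Pow(Add(r, 7), -1))), Pow(r, 2)) = Mul(Mul(Rational(1, 4), Mul(Add(-4, r), Pow(Add(7, r), -1))), Pow(r, 2)) = Mul(Mul(Rational(1, 4), Mul(Pow(Add(7, r), -1), Add(-4, r))), Pow(r, 2)) = Mul(Mul(Rational(1, 4), Pow(Add(7, r), -1), Add(-4, r)), Pow(r, 2)) = Mul(Rational(1, 4), Pow(r, 2), Pow(Add(7, r), -1), Add(-4, r)))
Add(Add(Function('Q')(-59), Add(Mul(30, 21), 91)), -33556) = Add(Add(Mul(Rational(1, 4), Pow(-59, 2), Pow(Add(7, -59), -1), Add(-4, -59)), Add(Mul(30, 21), 91)), -33556) = Add(Add(Mul(Rational(1, 4), 3481, Pow(-52, -1), -63), Add(630, 91)), -33556) = Add(Add(Mul(Rational(1, 4), 3481, Rational(-1, 52), -63), 721), -33556) = Add(Add(Rational(219303, 208), 721), -33556) = Add(Rational(369271, 208), -33556) = Rational(-6610377, 208)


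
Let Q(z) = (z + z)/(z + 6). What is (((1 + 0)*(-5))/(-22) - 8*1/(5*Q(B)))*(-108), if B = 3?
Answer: 12906/55 ≈ 234.65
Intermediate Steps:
Q(z) = 2*z/(6 + z) (Q(z) = (2*z)/(6 + z) = 2*z/(6 + z))
(((1 + 0)*(-5))/(-22) - 8*1/(5*Q(B)))*(-108) = (((1 + 0)*(-5))/(-22) - 8/((2*3/(6 + 3))*5))*(-108) = ((1*(-5))*(-1/22) - 8/((2*3/9)*5))*(-108) = (-5*(-1/22) - 8/((2*3*(⅑))*5))*(-108) = (5/22 - 8/((⅔)*5))*(-108) = (5/22 - 8/10/3)*(-108) = (5/22 - 8*3/10)*(-108) = (5/22 - 12/5)*(-108) = -239/110*(-108) = 12906/55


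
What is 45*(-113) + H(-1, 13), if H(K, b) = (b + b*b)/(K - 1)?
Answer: -5176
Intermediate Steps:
H(K, b) = (b + b**2)/(-1 + K)
45*(-113) + H(-1, 13) = 45*(-113) + 13*(1 + 13)/(-1 - 1) = -5085 + 13*14/(-2) = -5085 + 13*(-1/2)*14 = -5085 - 91 = -5176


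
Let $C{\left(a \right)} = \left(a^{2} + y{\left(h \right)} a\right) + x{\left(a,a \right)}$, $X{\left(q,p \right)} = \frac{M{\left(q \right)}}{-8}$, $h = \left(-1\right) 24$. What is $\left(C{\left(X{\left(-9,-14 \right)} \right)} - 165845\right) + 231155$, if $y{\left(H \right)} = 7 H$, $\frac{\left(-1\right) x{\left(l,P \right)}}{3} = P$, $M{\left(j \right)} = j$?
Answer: $\frac{4167609}{64} \approx 65119.0$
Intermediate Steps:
$x{\left(l,P \right)} = - 3 P$
$h = -24$
$X{\left(q,p \right)} = - \frac{q}{8}$ ($X{\left(q,p \right)} = \frac{q}{-8} = q \left(- \frac{1}{8}\right) = - \frac{q}{8}$)
$C{\left(a \right)} = a^{2} - 171 a$ ($C{\left(a \right)} = \left(a^{2} + 7 \left(-24\right) a\right) - 3 a = \left(a^{2} - 168 a\right) - 3 a = a^{2} - 171 a$)
$\left(C{\left(X{\left(-9,-14 \right)} \right)} - 165845\right) + 231155 = \left(\left(- \frac{1}{8}\right) \left(-9\right) \left(-171 - - \frac{9}{8}\right) - 165845\right) + 231155 = \left(\frac{9 \left(-171 + \frac{9}{8}\right)}{8} - 165845\right) + 231155 = \left(\frac{9}{8} \left(- \frac{1359}{8}\right) - 165845\right) + 231155 = \left(- \frac{12231}{64} - 165845\right) + 231155 = - \frac{10626311}{64} + 231155 = \frac{4167609}{64}$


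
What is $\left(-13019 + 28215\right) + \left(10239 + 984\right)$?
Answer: $26419$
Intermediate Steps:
$\left(-13019 + 28215\right) + \left(10239 + 984\right) = 15196 + 11223 = 26419$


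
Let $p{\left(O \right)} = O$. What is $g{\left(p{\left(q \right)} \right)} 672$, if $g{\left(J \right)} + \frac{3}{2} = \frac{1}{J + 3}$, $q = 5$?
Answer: $-924$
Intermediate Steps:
$g{\left(J \right)} = - \frac{3}{2} + \frac{1}{3 + J}$ ($g{\left(J \right)} = - \frac{3}{2} + \frac{1}{J + 3} = - \frac{3}{2} + \frac{1}{3 + J}$)
$g{\left(p{\left(q \right)} \right)} 672 = \frac{-7 - 15}{2 \left(3 + 5\right)} 672 = \frac{-7 - 15}{2 \cdot 8} \cdot 672 = \frac{1}{2} \cdot \frac{1}{8} \left(-22\right) 672 = \left(- \frac{11}{8}\right) 672 = -924$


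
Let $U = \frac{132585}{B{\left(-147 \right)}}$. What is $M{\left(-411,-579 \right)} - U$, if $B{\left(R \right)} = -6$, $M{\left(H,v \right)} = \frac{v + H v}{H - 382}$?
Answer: $\frac{34571855}{1586} \approx 21798.0$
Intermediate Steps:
$M{\left(H,v \right)} = \frac{v + H v}{-382 + H}$
$U = - \frac{44195}{2}$ ($U = \frac{132585}{-6} = 132585 \left(- \frac{1}{6}\right) = - \frac{44195}{2} \approx -22098.0$)
$M{\left(-411,-579 \right)} - U = - \frac{579 \left(1 - 411\right)}{-382 - 411} - - \frac{44195}{2} = \left(-579\right) \frac{1}{-793} \left(-410\right) + \frac{44195}{2} = \left(-579\right) \left(- \frac{1}{793}\right) \left(-410\right) + \frac{44195}{2} = - \frac{237390}{793} + \frac{44195}{2} = \frac{34571855}{1586}$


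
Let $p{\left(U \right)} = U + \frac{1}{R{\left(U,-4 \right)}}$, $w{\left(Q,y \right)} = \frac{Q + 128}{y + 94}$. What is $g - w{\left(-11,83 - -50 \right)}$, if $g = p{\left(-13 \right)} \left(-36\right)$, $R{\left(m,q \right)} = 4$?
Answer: $\frac{104076}{227} \approx 458.48$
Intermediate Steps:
$w{\left(Q,y \right)} = \frac{128 + Q}{94 + y}$
$p{\left(U \right)} = \frac{1}{4} + U$ ($p{\left(U \right)} = U + \frac{1}{4} = \frac{1}{4} + U$)
$g = 459$ ($g = \left(\frac{1}{4} - 13\right) \left(-36\right) = \left(- \frac{51}{4}\right) \left(-36\right) = 459$)
$g - w{\left(-11,83 - -50 \right)} = 459 - \frac{128 - 11}{94 + \left(83 - -50\right)} = 459 - \frac{1}{94 + \left(83 + 50\right)} 117 = 459 - \frac{1}{94 + 133} \cdot 117 = 459 - \frac{1}{227} \cdot 117 = 459 - \frac{117}{227} = \frac{104076}{227}$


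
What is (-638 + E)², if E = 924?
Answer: 81796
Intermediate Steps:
(-638 + E)² = (-638 + 924)² = 286² = 81796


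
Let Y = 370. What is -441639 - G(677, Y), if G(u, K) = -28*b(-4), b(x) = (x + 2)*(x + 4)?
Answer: -441639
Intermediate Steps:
b(x) = (2 + x)*(4 + x)
G(u, K) = 0 (G(u, K) = -28*(8 + (-4)**2 + 6*(-4)) = -28*(8 + 16 - 24) = -28*0 = 0)
-441639 - G(677, Y) = -441639 - 1*0 = -441639 + 0 = -441639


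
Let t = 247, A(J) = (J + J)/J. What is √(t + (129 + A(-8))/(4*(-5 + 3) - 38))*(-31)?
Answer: -31*√516626/46 ≈ -484.39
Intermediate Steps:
A(J) = 2 (A(J) = (2*J)/J = 2)
√(t + (129 + A(-8))/(4*(-5 + 3) - 38))*(-31) = √(247 + (129 + 2)/(4*(-5 + 3) - 38))*(-31) = √(247 + 131/(4*(-2) - 38))*(-31) = √(247 + 131/(-8 - 38))*(-31) = √(247 + 131/(-46))*(-31) = √(247 + 131*(-1/46))*(-31) = √(247 - 131/46)*(-31) = √(11231/46)*(-31) = (√516626/46)*(-31) = -31*√516626/46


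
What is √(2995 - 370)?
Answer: 5*√105 ≈ 51.235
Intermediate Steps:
√(2995 - 370) = √2625 = 5*√105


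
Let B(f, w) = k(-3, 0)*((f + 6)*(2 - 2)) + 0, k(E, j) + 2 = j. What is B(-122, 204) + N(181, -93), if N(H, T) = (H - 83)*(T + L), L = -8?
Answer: -9898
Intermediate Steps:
k(E, j) = -2 + j
B(f, w) = 0 (B(f, w) = (-2 + 0)*((f + 6)*(2 - 2)) + 0 = -2*(6 + f)*0 + 0 = -2*0 + 0 = 0 + 0 = 0)
N(H, T) = (-83 + H)*(-8 + T) (N(H, T) = (H - 83)*(T - 8) = (-83 + H)*(-8 + T))
B(-122, 204) + N(181, -93) = 0 + (664 - 83*(-93) - 8*181 + 181*(-93)) = 0 + (664 + 7719 - 1448 - 16833) = 0 - 9898 = -9898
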